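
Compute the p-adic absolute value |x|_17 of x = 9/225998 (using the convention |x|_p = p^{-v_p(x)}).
|9/225998|_17 = 4913

Step 1 — compute v_17(x) by factoring powers of 17 out of the numerator and denominator: v_17(9/225998) = -3. Step 2 — apply |x|_p = p^{-v_p(x)} = 17^{3} = 4913.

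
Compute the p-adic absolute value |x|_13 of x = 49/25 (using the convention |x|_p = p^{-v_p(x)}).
|49/25|_13 = 1

Step 1 — compute v_13(x) by factoring powers of 13 out of the numerator and denominator: v_13(49/25) = 0. Step 2 — apply |x|_p = p^{-v_p(x)} = 13^{0} = 1.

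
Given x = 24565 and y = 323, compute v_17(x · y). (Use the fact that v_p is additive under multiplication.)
v_17(7934495) = 4

v_p(x) = 3 (factor: 24565 = 17^3 · 5); v_p(y) = 1 (factor: 323 = 17^1 · 19). Additivity: v_p(xy) = v_p(x) + v_p(y) = 3 + 1 = 4. (Direct check: xy = 7934495 = 17^4 · (95).)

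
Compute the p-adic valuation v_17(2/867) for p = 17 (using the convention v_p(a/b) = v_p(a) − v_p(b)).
v_17(2/867) = -2

Factor powers of 17 from the numerator and denominator of the reduced fraction: 2 = 17^0 · 2 and 867 = 17^2 · 3. Apply v_p(a/b) = v_p(a) − v_p(b): v_17(2/867) = 0 − 2 = -2.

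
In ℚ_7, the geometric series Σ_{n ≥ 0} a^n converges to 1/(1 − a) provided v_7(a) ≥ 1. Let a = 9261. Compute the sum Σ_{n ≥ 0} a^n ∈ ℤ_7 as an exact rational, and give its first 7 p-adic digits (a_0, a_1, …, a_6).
Σ a^n = 1/(1 − a) = -1/9260;  first 7 digits = (1, 0, 0, 6, 3, 0, 1)

v_7(a) = 3 ≥ 1, so the series converges in ℤ_7 to 1/(1 − a) = 1/(1 − 9261) = -1/9260. Expand this rational in ℤ_7: compute digits iteratively via d_i = x_i mod 7, x_{i+1} = (x_i − d_i)/7. The first 7 digits are (1, 0, 0, 6, 3, 0, 1).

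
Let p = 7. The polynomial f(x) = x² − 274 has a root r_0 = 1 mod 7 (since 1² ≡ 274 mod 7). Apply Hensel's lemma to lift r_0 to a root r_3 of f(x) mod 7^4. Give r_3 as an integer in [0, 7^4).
r_3 = 897 (mod 2401)

Hensel's recurrence: r_{i+1} = r_i − f(r_i)·(f′(r_i))^{-1} mod 7^{i+2}, with f′(x) = 2x. Iterate:
  r_0 = 1 (mod 7)
  r_1 = 15 (mod 49)
  r_2 = 211 (mod 343)
  r_3 = 897 (mod 2401)
Final: r_3 = 897, and one checks f(r_3) ≡ 0 mod 7^4.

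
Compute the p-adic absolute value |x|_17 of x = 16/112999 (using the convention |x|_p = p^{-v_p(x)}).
|16/112999|_17 = 4913

Step 1 — compute v_17(x) by factoring powers of 17 out of the numerator and denominator: v_17(16/112999) = -3. Step 2 — apply |x|_p = p^{-v_p(x)} = 17^{3} = 4913.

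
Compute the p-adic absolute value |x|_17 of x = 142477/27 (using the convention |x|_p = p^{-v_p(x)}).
|142477/27|_17 = 1/4913

Step 1 — compute v_17(x) by factoring powers of 17 out of the numerator and denominator: v_17(142477/27) = 3. Step 2 — apply |x|_p = p^{-v_p(x)} = 17^{-3} = 1/4913.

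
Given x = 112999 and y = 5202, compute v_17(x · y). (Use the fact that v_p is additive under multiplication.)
v_17(587820798) = 5

v_p(x) = 3 (factor: 112999 = 17^3 · 23); v_p(y) = 2 (factor: 5202 = 17^2 · 18). Additivity: v_p(xy) = v_p(x) + v_p(y) = 3 + 2 = 5. (Direct check: xy = 587820798 = 17^5 · (414).)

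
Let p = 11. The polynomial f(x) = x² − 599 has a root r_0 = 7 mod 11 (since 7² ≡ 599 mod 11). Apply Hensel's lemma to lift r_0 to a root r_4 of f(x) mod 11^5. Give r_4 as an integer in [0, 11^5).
r_4 = 61618 (mod 161051)

Hensel's recurrence: r_{i+1} = r_i − f(r_i)·(f′(r_i))^{-1} mod 11^{i+2}, with f′(x) = 2x. Iterate:
  r_0 = 7 (mod 11)
  r_1 = 29 (mod 121)
  r_2 = 392 (mod 1331)
  r_3 = 3054 (mod 14641)
  r_4 = 61618 (mod 161051)
Final: r_4 = 61618, and one checks f(r_4) ≡ 0 mod 11^5.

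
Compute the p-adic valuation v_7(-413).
v_7(-413) = 1

v_7(n) is the largest exponent k such that 7^k divides n. Factor out: -413 = -7^1 · 59. (Sign doesn't affect v_p.) So v_7(-413) = 1.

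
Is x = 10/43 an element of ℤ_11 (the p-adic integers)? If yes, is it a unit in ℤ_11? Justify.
x ∈ ℤ_11^× (unit); v_11(x) = 0

ℤ_11 = {x ∈ ℚ_11 : v_11(x) ≥ 0} and ℤ_11^× = {x ∈ ℤ_11 : v_11(x) = 0}. Here v_11(10/43) = v_11(num) − v_11(den) = 0; compare against these criteria.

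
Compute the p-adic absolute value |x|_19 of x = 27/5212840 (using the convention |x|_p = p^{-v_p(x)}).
|27/5212840|_19 = 130321

Step 1 — compute v_19(x) by factoring powers of 19 out of the numerator and denominator: v_19(27/5212840) = -4. Step 2 — apply |x|_p = p^{-v_p(x)} = 19^{4} = 130321.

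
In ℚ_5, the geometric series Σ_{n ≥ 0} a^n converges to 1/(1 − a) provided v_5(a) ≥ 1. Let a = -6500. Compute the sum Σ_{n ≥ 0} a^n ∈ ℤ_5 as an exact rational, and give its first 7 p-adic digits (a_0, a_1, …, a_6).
Σ a^n = 1/(1 − a) = 1/6501;  first 7 digits = (1, 0, 0, 3, 4, 2, 3)

v_5(a) = 3 ≥ 1, so the series converges in ℤ_5 to 1/(1 − a) = 1/(1 − (-6500)) = 1/6501. Expand this rational in ℤ_5: compute digits iteratively via d_i = x_i mod 5, x_{i+1} = (x_i − d_i)/5. The first 7 digits are (1, 0, 0, 3, 4, 2, 3).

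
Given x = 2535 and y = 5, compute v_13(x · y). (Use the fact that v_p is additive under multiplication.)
v_13(12675) = 2

v_p(x) = 2 (factor: 2535 = 13^2 · 15); v_p(y) = 0 (factor: 5 = 13^0 · 5). Additivity: v_p(xy) = v_p(x) + v_p(y) = 2 + 0 = 2. (Direct check: xy = 12675 = 13^2 · (75).)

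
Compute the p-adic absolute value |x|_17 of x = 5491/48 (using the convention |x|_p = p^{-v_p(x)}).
|5491/48|_17 = 1/289

Step 1 — compute v_17(x) by factoring powers of 17 out of the numerator and denominator: v_17(5491/48) = 2. Step 2 — apply |x|_p = p^{-v_p(x)} = 17^{-2} = 1/289.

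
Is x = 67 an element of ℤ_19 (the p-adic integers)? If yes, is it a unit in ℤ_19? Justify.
x ∈ ℤ_19^× (unit); v_19(x) = 0

ℤ_19 = {x ∈ ℚ_19 : v_19(x) ≥ 0} and ℤ_19^× = {x ∈ ℤ_19 : v_19(x) = 0}. Here v_19(67) = v_19(num) − v_19(den) = 0; compare against these criteria.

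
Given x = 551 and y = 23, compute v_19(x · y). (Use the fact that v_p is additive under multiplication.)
v_19(12673) = 1

v_p(x) = 1 (factor: 551 = 19^1 · 29); v_p(y) = 0 (factor: 23 = 19^0 · 23). Additivity: v_p(xy) = v_p(x) + v_p(y) = 1 + 0 = 1. (Direct check: xy = 12673 = 19^1 · (667).)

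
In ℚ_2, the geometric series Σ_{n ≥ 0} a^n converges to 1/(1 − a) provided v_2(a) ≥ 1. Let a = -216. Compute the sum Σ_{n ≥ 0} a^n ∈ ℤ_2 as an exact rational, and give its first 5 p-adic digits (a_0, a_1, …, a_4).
Σ a^n = 1/(1 − a) = 1/217;  first 5 digits = (1, 0, 0, 1, 0)

v_2(a) = 3 ≥ 1, so the series converges in ℤ_2 to 1/(1 − a) = 1/(1 − (-216)) = 1/217. Expand this rational in ℤ_2: compute digits iteratively via d_i = x_i mod 2, x_{i+1} = (x_i − d_i)/2. The first 5 digits are (1, 0, 0, 1, 0).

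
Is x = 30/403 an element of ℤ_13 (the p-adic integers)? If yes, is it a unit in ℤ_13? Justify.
x ∉ ℤ_13 (v_13(x) = -1 < 0)

ℤ_13 = {x ∈ ℚ_13 : v_13(x) ≥ 0} and ℤ_13^× = {x ∈ ℤ_13 : v_13(x) = 0}. Here v_13(30/403) = v_13(num) − v_13(den) = -1; compare against these criteria.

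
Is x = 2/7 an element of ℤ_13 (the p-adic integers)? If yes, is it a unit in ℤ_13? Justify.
x ∈ ℤ_13^× (unit); v_13(x) = 0

ℤ_13 = {x ∈ ℚ_13 : v_13(x) ≥ 0} and ℤ_13^× = {x ∈ ℤ_13 : v_13(x) = 0}. Here v_13(2/7) = v_13(num) − v_13(den) = 0; compare against these criteria.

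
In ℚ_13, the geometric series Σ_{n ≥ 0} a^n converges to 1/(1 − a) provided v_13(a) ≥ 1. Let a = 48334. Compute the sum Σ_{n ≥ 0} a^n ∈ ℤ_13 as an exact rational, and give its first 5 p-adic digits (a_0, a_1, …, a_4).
Σ a^n = 1/(1 − a) = -1/48333;  first 5 digits = (1, 0, 0, 9, 1)

v_13(a) = 3 ≥ 1, so the series converges in ℤ_13 to 1/(1 − a) = 1/(1 − 48334) = -1/48333. Expand this rational in ℤ_13: compute digits iteratively via d_i = x_i mod 13, x_{i+1} = (x_i − d_i)/13. The first 5 digits are (1, 0, 0, 9, 1).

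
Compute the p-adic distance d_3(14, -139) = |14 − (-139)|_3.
d_3(14, -139) = 1/9

Step 1 — x − y = 14 − (-139) = 153. Step 2 — v_3(153) = 2 (factor: 153 = (3^2 · 17); the sign does not affect v_p). Step 3 — |x − y|_3 = 3^{-2} = 1/9.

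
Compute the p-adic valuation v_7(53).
v_7(53) = 0

v_7(n) is the largest exponent k such that 7^k divides n. Factor out: 53 = 7^0 · 53. (Sign doesn't affect v_p.) So v_7(53) = 0.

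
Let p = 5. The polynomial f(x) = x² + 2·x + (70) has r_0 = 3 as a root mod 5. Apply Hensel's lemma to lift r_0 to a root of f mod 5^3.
r_2 = 83 (mod 125)

Hensel: r_{i+1} = r_i − f(r_i)·(f′(r_i))^{-1} mod 5^{i+2}, f′(x) = 2x + 2. Iterate:
  r_0 = 3 (mod 5)
  r_1 = 8 (mod 25)
  r_2 = 83 (mod 125)
Final: r = 83 satisfies f(r) ≡ 0 mod 5^3.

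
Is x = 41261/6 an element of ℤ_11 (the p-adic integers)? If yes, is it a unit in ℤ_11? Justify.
x ∈ ℤ_11 but not a unit; v_11(x) = 3 > 0

ℤ_11 = {x ∈ ℚ_11 : v_11(x) ≥ 0} and ℤ_11^× = {x ∈ ℤ_11 : v_11(x) = 0}. Here v_11(41261/6) = v_11(num) − v_11(den) = 3; compare against these criteria.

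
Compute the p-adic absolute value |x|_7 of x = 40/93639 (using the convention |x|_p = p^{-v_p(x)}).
|40/93639|_7 = 2401

Step 1 — compute v_7(x) by factoring powers of 7 out of the numerator and denominator: v_7(40/93639) = -4. Step 2 — apply |x|_p = p^{-v_p(x)} = 7^{4} = 2401.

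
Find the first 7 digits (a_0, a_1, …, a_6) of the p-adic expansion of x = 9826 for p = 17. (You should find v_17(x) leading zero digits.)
(a_0, …, a_6) = (0, 0, 0, 2, 0, 0, 0)

v_17(9826) = 3, so a_0 = ... = a_2 = 0. Factor out: x = 17^3 · u with u = 2 a unit in ℤ_17. Expand u iteratively via a_{v+i} = u_i mod 17, u_{i+1} = (u_i − a_{v+i})/17:
  u_0 = 2;  a_3 = 2;  u_1 = (u_0 − 2)/17 = 0
  u_1 = 0;  a_4 = 0;  u_2 = (u_1 − 0)/17 = 0
  u_2 = 0;  a_5 = 0;  u_3 = (u_2 − 0)/17 = 0
  u_3 = 0;  a_6 = 0;  u_4 = (u_3 − 0)/17 = 0
Digits: (0, 0, 0, 2, 0, 0, 0).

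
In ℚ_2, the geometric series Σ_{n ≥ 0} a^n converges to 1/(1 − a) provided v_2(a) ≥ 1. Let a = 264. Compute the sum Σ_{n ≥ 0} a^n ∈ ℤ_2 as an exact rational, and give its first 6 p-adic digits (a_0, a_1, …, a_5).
Σ a^n = 1/(1 − a) = -1/263;  first 6 digits = (1, 0, 0, 1, 0, 0)

v_2(a) = 3 ≥ 1, so the series converges in ℤ_2 to 1/(1 − a) = 1/(1 − 264) = -1/263. Expand this rational in ℤ_2: compute digits iteratively via d_i = x_i mod 2, x_{i+1} = (x_i − d_i)/2. The first 6 digits are (1, 0, 0, 1, 0, 0).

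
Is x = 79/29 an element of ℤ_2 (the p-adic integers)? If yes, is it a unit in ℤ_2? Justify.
x ∈ ℤ_2^× (unit); v_2(x) = 0

ℤ_2 = {x ∈ ℚ_2 : v_2(x) ≥ 0} and ℤ_2^× = {x ∈ ℤ_2 : v_2(x) = 0}. Here v_2(79/29) = v_2(num) − v_2(den) = 0; compare against these criteria.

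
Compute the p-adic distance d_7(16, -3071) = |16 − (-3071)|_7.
d_7(16, -3071) = 1/343

Step 1 — x − y = 16 − (-3071) = 3087. Step 2 — v_7(3087) = 3 (factor: 3087 = (7^3 · 9); the sign does not affect v_p). Step 3 — |x − y|_7 = 7^{-3} = 1/343.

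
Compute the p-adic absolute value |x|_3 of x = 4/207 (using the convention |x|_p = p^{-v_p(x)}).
|4/207|_3 = 9

Step 1 — compute v_3(x) by factoring powers of 3 out of the numerator and denominator: v_3(4/207) = -2. Step 2 — apply |x|_p = p^{-v_p(x)} = 3^{2} = 9.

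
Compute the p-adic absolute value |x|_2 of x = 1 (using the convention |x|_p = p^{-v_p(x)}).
|1|_2 = 1

Step 1 — compute v_2(x) by factoring powers of 2 out of the numerator and denominator: v_2(1) = 0. Step 2 — apply |x|_p = p^{-v_p(x)} = 2^{0} = 1.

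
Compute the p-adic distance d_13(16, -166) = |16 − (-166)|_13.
d_13(16, -166) = 1/13

Step 1 — x − y = 16 − (-166) = 182. Step 2 — v_13(182) = 1 (factor: 182 = (13^1 · 14); the sign does not affect v_p). Step 3 — |x − y|_13 = 13^{-1} = 1/13.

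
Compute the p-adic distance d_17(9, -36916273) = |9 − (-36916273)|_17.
d_17(9, -36916273) = 1/1419857

Step 1 — x − y = 9 − (-36916273) = 36916282. Step 2 — v_17(36916282) = 5 (factor: 36916282 = (17^5 · 26); the sign does not affect v_p). Step 3 — |x − y|_17 = 17^{-5} = 1/1419857.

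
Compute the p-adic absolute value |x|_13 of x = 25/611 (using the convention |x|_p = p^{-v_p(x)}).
|25/611|_13 = 13

Step 1 — compute v_13(x) by factoring powers of 13 out of the numerator and denominator: v_13(25/611) = -1. Step 2 — apply |x|_p = p^{-v_p(x)} = 13^{1} = 13.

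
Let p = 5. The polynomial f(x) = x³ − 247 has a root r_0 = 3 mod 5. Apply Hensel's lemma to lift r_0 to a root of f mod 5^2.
r_1 = 13 (mod 25)

Hensel: r_{i+1} = r_i − f(r_i)/f′(r_i) mod 5^{i+2}, where f′(x) = 3x². Iterate:
  r_0 = 3 (mod 5)
  r_1 = 13 (mod 25)
Final: r = 13 with f(r) ≡ 0 mod 5^2.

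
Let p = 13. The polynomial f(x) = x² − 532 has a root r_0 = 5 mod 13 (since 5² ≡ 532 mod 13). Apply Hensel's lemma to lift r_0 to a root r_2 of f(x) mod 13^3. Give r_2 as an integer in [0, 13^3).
r_2 = 2033 (mod 2197)

Hensel's recurrence: r_{i+1} = r_i − f(r_i)·(f′(r_i))^{-1} mod 13^{i+2}, with f′(x) = 2x. Iterate:
  r_0 = 5 (mod 13)
  r_1 = 5 (mod 169)
  r_2 = 2033 (mod 2197)
Final: r_2 = 2033, and one checks f(r_2) ≡ 0 mod 13^3.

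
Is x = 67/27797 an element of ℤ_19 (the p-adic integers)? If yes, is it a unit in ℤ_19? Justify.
x ∉ ℤ_19 (v_19(x) = -2 < 0)

ℤ_19 = {x ∈ ℚ_19 : v_19(x) ≥ 0} and ℤ_19^× = {x ∈ ℤ_19 : v_19(x) = 0}. Here v_19(67/27797) = v_19(num) − v_19(den) = -2; compare against these criteria.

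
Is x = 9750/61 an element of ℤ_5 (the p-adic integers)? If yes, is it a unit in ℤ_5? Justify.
x ∈ ℤ_5 but not a unit; v_5(x) = 3 > 0

ℤ_5 = {x ∈ ℚ_5 : v_5(x) ≥ 0} and ℤ_5^× = {x ∈ ℤ_5 : v_5(x) = 0}. Here v_5(9750/61) = v_5(num) − v_5(den) = 3; compare against these criteria.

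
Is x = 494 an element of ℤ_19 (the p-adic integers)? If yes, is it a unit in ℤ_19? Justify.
x ∈ ℤ_19 but not a unit; v_19(x) = 1 > 0

ℤ_19 = {x ∈ ℚ_19 : v_19(x) ≥ 0} and ℤ_19^× = {x ∈ ℤ_19 : v_19(x) = 0}. Here v_19(494) = v_19(num) − v_19(den) = 1; compare against these criteria.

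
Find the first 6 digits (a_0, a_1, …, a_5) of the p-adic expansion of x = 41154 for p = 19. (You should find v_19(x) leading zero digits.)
(a_0, …, a_5) = (0, 0, 0, 6, 0, 0)

v_19(41154) = 3, so a_0 = ... = a_2 = 0. Factor out: x = 19^3 · u with u = 6 a unit in ℤ_19. Expand u iteratively via a_{v+i} = u_i mod 19, u_{i+1} = (u_i − a_{v+i})/19:
  u_0 = 6;  a_3 = 6;  u_1 = (u_0 − 6)/19 = 0
  u_1 = 0;  a_4 = 0;  u_2 = (u_1 − 0)/19 = 0
  u_2 = 0;  a_5 = 0;  u_3 = (u_2 − 0)/19 = 0
Digits: (0, 0, 0, 6, 0, 0).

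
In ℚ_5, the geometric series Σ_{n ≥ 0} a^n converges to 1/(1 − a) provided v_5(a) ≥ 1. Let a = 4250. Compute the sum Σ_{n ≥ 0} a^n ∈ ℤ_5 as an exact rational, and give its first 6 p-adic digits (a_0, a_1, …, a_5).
Σ a^n = 1/(1 − a) = -1/4249;  first 6 digits = (1, 0, 0, 4, 1, 1)

v_5(a) = 3 ≥ 1, so the series converges in ℤ_5 to 1/(1 − a) = 1/(1 − 4250) = -1/4249. Expand this rational in ℤ_5: compute digits iteratively via d_i = x_i mod 5, x_{i+1} = (x_i − d_i)/5. The first 6 digits are (1, 0, 0, 4, 1, 1).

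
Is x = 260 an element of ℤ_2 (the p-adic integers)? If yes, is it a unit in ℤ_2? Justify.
x ∈ ℤ_2 but not a unit; v_2(x) = 2 > 0

ℤ_2 = {x ∈ ℚ_2 : v_2(x) ≥ 0} and ℤ_2^× = {x ∈ ℤ_2 : v_2(x) = 0}. Here v_2(260) = v_2(num) − v_2(den) = 2; compare against these criteria.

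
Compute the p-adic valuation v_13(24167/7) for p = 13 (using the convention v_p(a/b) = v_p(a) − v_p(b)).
v_13(24167/7) = 3

Factor powers of 13 from the numerator and denominator of the reduced fraction: 24167 = 13^3 · 11 and 7 = 13^0 · 7. Apply v_p(a/b) = v_p(a) − v_p(b): v_13(24167/7) = 3 − 0 = 3.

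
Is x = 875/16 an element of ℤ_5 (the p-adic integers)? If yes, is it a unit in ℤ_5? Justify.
x ∈ ℤ_5 but not a unit; v_5(x) = 3 > 0

ℤ_5 = {x ∈ ℚ_5 : v_5(x) ≥ 0} and ℤ_5^× = {x ∈ ℤ_5 : v_5(x) = 0}. Here v_5(875/16) = v_5(num) − v_5(den) = 3; compare against these criteria.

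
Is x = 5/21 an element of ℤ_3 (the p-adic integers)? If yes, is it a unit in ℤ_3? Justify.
x ∉ ℤ_3 (v_3(x) = -1 < 0)

ℤ_3 = {x ∈ ℚ_3 : v_3(x) ≥ 0} and ℤ_3^× = {x ∈ ℤ_3 : v_3(x) = 0}. Here v_3(5/21) = v_3(num) − v_3(den) = -1; compare against these criteria.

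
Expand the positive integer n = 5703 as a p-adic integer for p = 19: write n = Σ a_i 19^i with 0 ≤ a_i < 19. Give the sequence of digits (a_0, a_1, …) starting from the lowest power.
(a_0, a_1, …) = (3, 15, 15)

Repeated division by 19 gives the digits low-to-high: 5703 = 3 + 15·19^1 + 15·19^2. Digit sequence: (3, 15, 15).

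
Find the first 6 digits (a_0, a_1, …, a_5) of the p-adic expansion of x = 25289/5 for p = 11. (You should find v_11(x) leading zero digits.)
(a_0, …, a_5) = (0, 0, 0, 6, 2, 2)

v_11(25289/5) = 3, so a_0 = ... = a_2 = 0. Factor out: x = 11^3 · u with u = 19/5 a unit in ℤ_11. Expand u iteratively via a_{v+i} = u_i mod 11, u_{i+1} = (u_i − a_{v+i})/11:
  u_0 = 19/5;  a_3 = 6;  u_1 = (u_0 − 6)/11 = -1/5
  u_1 = -1/5;  a_4 = 2;  u_2 = (u_1 − 2)/11 = -1/5
  u_2 = -1/5;  a_5 = 2;  u_3 = (u_2 − 2)/11 = -1/5
Digits: (0, 0, 0, 6, 2, 2).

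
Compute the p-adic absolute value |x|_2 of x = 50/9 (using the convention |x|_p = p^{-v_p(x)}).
|50/9|_2 = 1/2

Step 1 — compute v_2(x) by factoring powers of 2 out of the numerator and denominator: v_2(50/9) = 1. Step 2 — apply |x|_p = p^{-v_p(x)} = 2^{-1} = 1/2.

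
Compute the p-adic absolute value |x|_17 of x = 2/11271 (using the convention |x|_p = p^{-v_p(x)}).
|2/11271|_17 = 289

Step 1 — compute v_17(x) by factoring powers of 17 out of the numerator and denominator: v_17(2/11271) = -2. Step 2 — apply |x|_p = p^{-v_p(x)} = 17^{2} = 289.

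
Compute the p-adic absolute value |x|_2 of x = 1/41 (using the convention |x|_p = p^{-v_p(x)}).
|1/41|_2 = 1

Step 1 — compute v_2(x) by factoring powers of 2 out of the numerator and denominator: v_2(1/41) = 0. Step 2 — apply |x|_p = p^{-v_p(x)} = 2^{0} = 1.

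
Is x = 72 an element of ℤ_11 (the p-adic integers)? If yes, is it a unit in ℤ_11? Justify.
x ∈ ℤ_11^× (unit); v_11(x) = 0

ℤ_11 = {x ∈ ℚ_11 : v_11(x) ≥ 0} and ℤ_11^× = {x ∈ ℤ_11 : v_11(x) = 0}. Here v_11(72) = v_11(num) − v_11(den) = 0; compare against these criteria.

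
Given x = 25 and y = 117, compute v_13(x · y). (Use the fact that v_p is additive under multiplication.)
v_13(2925) = 1

v_p(x) = 0 (factor: 25 = 13^0 · 25); v_p(y) = 1 (factor: 117 = 13^1 · 9). Additivity: v_p(xy) = v_p(x) + v_p(y) = 0 + 1 = 1. (Direct check: xy = 2925 = 13^1 · (225).)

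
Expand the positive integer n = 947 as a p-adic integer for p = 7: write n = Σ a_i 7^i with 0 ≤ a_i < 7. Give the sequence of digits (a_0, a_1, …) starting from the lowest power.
(a_0, a_1, …) = (2, 2, 5, 2)

Repeated division by 7 gives the digits low-to-high: 947 = 2 + 2·7^1 + 5·7^2 + 2·7^3. Digit sequence: (2, 2, 5, 2).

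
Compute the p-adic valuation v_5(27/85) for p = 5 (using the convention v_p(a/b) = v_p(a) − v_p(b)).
v_5(27/85) = -1

Factor powers of 5 from the numerator and denominator of the reduced fraction: 27 = 5^0 · 27 and 85 = 5^1 · 17. Apply v_p(a/b) = v_p(a) − v_p(b): v_5(27/85) = 0 − 1 = -1.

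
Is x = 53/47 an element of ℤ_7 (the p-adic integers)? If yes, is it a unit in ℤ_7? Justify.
x ∈ ℤ_7^× (unit); v_7(x) = 0

ℤ_7 = {x ∈ ℚ_7 : v_7(x) ≥ 0} and ℤ_7^× = {x ∈ ℤ_7 : v_7(x) = 0}. Here v_7(53/47) = v_7(num) − v_7(den) = 0; compare against these criteria.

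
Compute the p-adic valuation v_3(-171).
v_3(-171) = 2

v_3(n) is the largest exponent k such that 3^k divides n. Factor out: -171 = -3^2 · 19. (Sign doesn't affect v_p.) So v_3(-171) = 2.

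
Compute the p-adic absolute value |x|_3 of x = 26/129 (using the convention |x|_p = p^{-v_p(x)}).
|26/129|_3 = 3

Step 1 — compute v_3(x) by factoring powers of 3 out of the numerator and denominator: v_3(26/129) = -1. Step 2 — apply |x|_p = p^{-v_p(x)} = 3^{1} = 3.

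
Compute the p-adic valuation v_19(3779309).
v_19(3779309) = 4

v_19(n) is the largest exponent k such that 19^k divides n. Factor out: 3779309 = 19^4 · 29. (Sign doesn't affect v_p.) So v_19(3779309) = 4.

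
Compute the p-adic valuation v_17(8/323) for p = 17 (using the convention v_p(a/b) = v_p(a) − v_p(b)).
v_17(8/323) = -1

Factor powers of 17 from the numerator and denominator of the reduced fraction: 8 = 17^0 · 8 and 323 = 17^1 · 19. Apply v_p(a/b) = v_p(a) − v_p(b): v_17(8/323) = 0 − 1 = -1.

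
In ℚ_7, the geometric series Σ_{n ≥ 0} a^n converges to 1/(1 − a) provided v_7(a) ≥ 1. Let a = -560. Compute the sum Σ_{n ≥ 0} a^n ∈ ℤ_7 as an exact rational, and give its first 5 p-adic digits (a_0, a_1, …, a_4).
Σ a^n = 1/(1 − a) = 1/561;  first 5 digits = (1, 4, 4, 3, 1)

v_7(a) = 1 ≥ 1, so the series converges in ℤ_7 to 1/(1 − a) = 1/(1 − (-560)) = 1/561. Expand this rational in ℤ_7: compute digits iteratively via d_i = x_i mod 7, x_{i+1} = (x_i − d_i)/7. The first 5 digits are (1, 4, 4, 3, 1).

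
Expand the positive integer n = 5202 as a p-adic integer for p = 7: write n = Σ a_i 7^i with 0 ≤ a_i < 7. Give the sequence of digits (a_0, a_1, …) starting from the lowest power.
(a_0, a_1, …) = (1, 1, 1, 1, 2)

Repeated division by 7 gives the digits low-to-high: 5202 = 1 + 1·7^1 + 1·7^2 + 1·7^3 + 2·7^4. Digit sequence: (1, 1, 1, 1, 2).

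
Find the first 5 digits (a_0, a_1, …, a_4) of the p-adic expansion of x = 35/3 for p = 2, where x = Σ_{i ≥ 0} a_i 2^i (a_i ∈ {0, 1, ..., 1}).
(a_0, …, a_4) = (1, 0, 0, 0, 0)

v_2(35/3) = 0 (numerator and denominator both coprime to 2), so x ∈ ℤ_2^×. Compute digits iteratively via a_i = x_i mod 2, x_{i+1} = (x_i − a_i)/2, with x_0 = x:
  x_0 = 35/3;  a_0 = 1;  x_1 = (x_0 − 1)/2 = 16/3
  x_1 = 16/3;  a_1 = 0;  x_2 = (x_1 − 0)/2 = 8/3
  x_2 = 8/3;  a_2 = 0;  x_3 = (x_2 − 0)/2 = 4/3
  x_3 = 4/3;  a_3 = 0;  x_4 = (x_3 − 0)/2 = 2/3
  x_4 = 2/3;  a_4 = 0;  x_5 = (x_4 − 0)/2 = 1/3
Digits: (1, 0, 0, 0, 0).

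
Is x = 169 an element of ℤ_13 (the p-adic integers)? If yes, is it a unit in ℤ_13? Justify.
x ∈ ℤ_13 but not a unit; v_13(x) = 2 > 0

ℤ_13 = {x ∈ ℚ_13 : v_13(x) ≥ 0} and ℤ_13^× = {x ∈ ℤ_13 : v_13(x) = 0}. Here v_13(169) = v_13(num) − v_13(den) = 2; compare against these criteria.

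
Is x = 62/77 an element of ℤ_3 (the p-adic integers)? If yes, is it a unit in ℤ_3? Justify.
x ∈ ℤ_3^× (unit); v_3(x) = 0

ℤ_3 = {x ∈ ℚ_3 : v_3(x) ≥ 0} and ℤ_3^× = {x ∈ ℤ_3 : v_3(x) = 0}. Here v_3(62/77) = v_3(num) − v_3(den) = 0; compare against these criteria.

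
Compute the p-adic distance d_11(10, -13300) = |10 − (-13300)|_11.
d_11(10, -13300) = 1/1331

Step 1 — x − y = 10 − (-13300) = 13310. Step 2 — v_11(13310) = 3 (factor: 13310 = (11^3 · 10); the sign does not affect v_p). Step 3 — |x − y|_11 = 11^{-3} = 1/1331.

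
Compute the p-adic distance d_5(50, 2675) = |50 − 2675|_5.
d_5(50, 2675) = 1/125

Step 1 — x − y = 50 − 2675 = -2625. Step 2 — v_5(-2625) = 3 (factor: -2625 = −(5^3 · 21); the sign does not affect v_p). Step 3 — |x − y|_5 = 5^{-3} = 1/125.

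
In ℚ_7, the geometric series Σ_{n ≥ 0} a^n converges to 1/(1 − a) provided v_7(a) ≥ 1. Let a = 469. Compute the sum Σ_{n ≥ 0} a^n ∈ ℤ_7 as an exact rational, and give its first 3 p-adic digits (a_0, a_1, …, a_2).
Σ a^n = 1/(1 − a) = -1/468;  first 3 digits = (1, 4, 4)

v_7(a) = 1 ≥ 1, so the series converges in ℤ_7 to 1/(1 − a) = 1/(1 − 469) = -1/468. Expand this rational in ℤ_7: compute digits iteratively via d_i = x_i mod 7, x_{i+1} = (x_i − d_i)/7. The first 3 digits are (1, 4, 4).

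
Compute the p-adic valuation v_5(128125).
v_5(128125) = 5

v_5(n) is the largest exponent k such that 5^k divides n. Factor out: 128125 = 5^5 · 41. (Sign doesn't affect v_p.) So v_5(128125) = 5.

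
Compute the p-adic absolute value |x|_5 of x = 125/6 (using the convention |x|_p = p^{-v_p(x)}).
|125/6|_5 = 1/125

Step 1 — compute v_5(x) by factoring powers of 5 out of the numerator and denominator: v_5(125/6) = 3. Step 2 — apply |x|_p = p^{-v_p(x)} = 5^{-3} = 1/125.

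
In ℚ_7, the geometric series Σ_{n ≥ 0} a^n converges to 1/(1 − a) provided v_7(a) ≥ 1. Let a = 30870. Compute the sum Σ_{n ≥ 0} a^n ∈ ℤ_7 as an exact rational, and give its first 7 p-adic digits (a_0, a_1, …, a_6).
Σ a^n = 1/(1 − a) = -1/30869;  first 7 digits = (1, 0, 0, 6, 5, 1, 1)

v_7(a) = 3 ≥ 1, so the series converges in ℤ_7 to 1/(1 − a) = 1/(1 − 30870) = -1/30869. Expand this rational in ℤ_7: compute digits iteratively via d_i = x_i mod 7, x_{i+1} = (x_i − d_i)/7. The first 7 digits are (1, 0, 0, 6, 5, 1, 1).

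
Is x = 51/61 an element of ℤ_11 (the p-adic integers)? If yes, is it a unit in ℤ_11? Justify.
x ∈ ℤ_11^× (unit); v_11(x) = 0

ℤ_11 = {x ∈ ℚ_11 : v_11(x) ≥ 0} and ℤ_11^× = {x ∈ ℤ_11 : v_11(x) = 0}. Here v_11(51/61) = v_11(num) − v_11(den) = 0; compare against these criteria.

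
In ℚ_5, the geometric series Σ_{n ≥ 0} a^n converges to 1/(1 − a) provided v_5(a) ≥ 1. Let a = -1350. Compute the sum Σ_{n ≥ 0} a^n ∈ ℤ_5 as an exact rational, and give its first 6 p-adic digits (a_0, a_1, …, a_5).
Σ a^n = 1/(1 − a) = 1/1351;  first 6 digits = (1, 0, 1, 4, 3, 2)

v_5(a) = 2 ≥ 1, so the series converges in ℤ_5 to 1/(1 − a) = 1/(1 − (-1350)) = 1/1351. Expand this rational in ℤ_5: compute digits iteratively via d_i = x_i mod 5, x_{i+1} = (x_i − d_i)/5. The first 6 digits are (1, 0, 1, 4, 3, 2).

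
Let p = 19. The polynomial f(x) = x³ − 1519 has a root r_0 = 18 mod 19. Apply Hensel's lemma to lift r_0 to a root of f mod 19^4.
r_3 = 73548 (mod 130321)

Hensel: r_{i+1} = r_i − f(r_i)/f′(r_i) mod 19^{i+2}, where f′(x) = 3x². Iterate:
  r_0 = 18 (mod 19)
  r_1 = 265 (mod 361)
  r_2 = 4958 (mod 6859)
  r_3 = 73548 (mod 130321)
Final: r = 73548 with f(r) ≡ 0 mod 19^4.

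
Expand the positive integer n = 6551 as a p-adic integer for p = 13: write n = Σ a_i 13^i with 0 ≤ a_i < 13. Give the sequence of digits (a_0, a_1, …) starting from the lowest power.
(a_0, a_1, …) = (12, 9, 12, 2)

Repeated division by 13 gives the digits low-to-high: 6551 = 12 + 9·13^1 + 12·13^2 + 2·13^3. Digit sequence: (12, 9, 12, 2).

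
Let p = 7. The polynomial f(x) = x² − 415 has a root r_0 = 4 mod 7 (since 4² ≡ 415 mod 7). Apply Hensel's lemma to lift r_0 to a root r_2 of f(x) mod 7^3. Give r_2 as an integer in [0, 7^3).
r_2 = 305 (mod 343)

Hensel's recurrence: r_{i+1} = r_i − f(r_i)·(f′(r_i))^{-1} mod 7^{i+2}, with f′(x) = 2x. Iterate:
  r_0 = 4 (mod 7)
  r_1 = 11 (mod 49)
  r_2 = 305 (mod 343)
Final: r_2 = 305, and one checks f(r_2) ≡ 0 mod 7^3.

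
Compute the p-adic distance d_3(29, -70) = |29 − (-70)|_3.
d_3(29, -70) = 1/9

Step 1 — x − y = 29 − (-70) = 99. Step 2 — v_3(99) = 2 (factor: 99 = (3^2 · 11); the sign does not affect v_p). Step 3 — |x − y|_3 = 3^{-2} = 1/9.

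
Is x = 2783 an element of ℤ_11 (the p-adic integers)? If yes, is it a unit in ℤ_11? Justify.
x ∈ ℤ_11 but not a unit; v_11(x) = 2 > 0

ℤ_11 = {x ∈ ℚ_11 : v_11(x) ≥ 0} and ℤ_11^× = {x ∈ ℤ_11 : v_11(x) = 0}. Here v_11(2783) = v_11(num) − v_11(den) = 2; compare against these criteria.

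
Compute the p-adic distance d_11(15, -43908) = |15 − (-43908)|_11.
d_11(15, -43908) = 1/14641

Step 1 — x − y = 15 − (-43908) = 43923. Step 2 — v_11(43923) = 4 (factor: 43923 = (11^4 · 3); the sign does not affect v_p). Step 3 — |x − y|_11 = 11^{-4} = 1/14641.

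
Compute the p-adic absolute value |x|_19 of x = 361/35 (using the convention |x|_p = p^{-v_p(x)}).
|361/35|_19 = 1/361

Step 1 — compute v_19(x) by factoring powers of 19 out of the numerator and denominator: v_19(361/35) = 2. Step 2 — apply |x|_p = p^{-v_p(x)} = 19^{-2} = 1/361.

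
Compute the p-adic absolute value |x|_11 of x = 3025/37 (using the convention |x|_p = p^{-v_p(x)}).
|3025/37|_11 = 1/121

Step 1 — compute v_11(x) by factoring powers of 11 out of the numerator and denominator: v_11(3025/37) = 2. Step 2 — apply |x|_p = p^{-v_p(x)} = 11^{-2} = 1/121.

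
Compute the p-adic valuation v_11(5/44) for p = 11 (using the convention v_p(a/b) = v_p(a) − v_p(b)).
v_11(5/44) = -1

Factor powers of 11 from the numerator and denominator of the reduced fraction: 5 = 11^0 · 5 and 44 = 11^1 · 4. Apply v_p(a/b) = v_p(a) − v_p(b): v_11(5/44) = 0 − 1 = -1.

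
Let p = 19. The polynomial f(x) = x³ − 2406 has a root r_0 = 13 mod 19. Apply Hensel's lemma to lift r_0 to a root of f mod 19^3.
r_2 = 1362 (mod 6859)

Hensel: r_{i+1} = r_i − f(r_i)/f′(r_i) mod 19^{i+2}, where f′(x) = 3x². Iterate:
  r_0 = 13 (mod 19)
  r_1 = 279 (mod 361)
  r_2 = 1362 (mod 6859)
Final: r = 1362 with f(r) ≡ 0 mod 19^3.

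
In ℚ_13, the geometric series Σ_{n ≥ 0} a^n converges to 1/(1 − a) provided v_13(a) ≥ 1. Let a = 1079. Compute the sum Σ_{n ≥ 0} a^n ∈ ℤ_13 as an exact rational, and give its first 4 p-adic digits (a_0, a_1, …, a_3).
Σ a^n = 1/(1 − a) = -1/1078;  first 4 digits = (1, 5, 5, 5)

v_13(a) = 1 ≥ 1, so the series converges in ℤ_13 to 1/(1 − a) = 1/(1 − 1079) = -1/1078. Expand this rational in ℤ_13: compute digits iteratively via d_i = x_i mod 13, x_{i+1} = (x_i − d_i)/13. The first 4 digits are (1, 5, 5, 5).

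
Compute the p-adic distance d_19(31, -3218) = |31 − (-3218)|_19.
d_19(31, -3218) = 1/361

Step 1 — x − y = 31 − (-3218) = 3249. Step 2 — v_19(3249) = 2 (factor: 3249 = (19^2 · 9); the sign does not affect v_p). Step 3 — |x − y|_19 = 19^{-2} = 1/361.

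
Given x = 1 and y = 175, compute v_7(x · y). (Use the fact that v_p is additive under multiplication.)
v_7(175) = 1

v_p(x) = 0 (factor: 1 = 7^0 · 1); v_p(y) = 1 (factor: 175 = 7^1 · 25). Additivity: v_p(xy) = v_p(x) + v_p(y) = 0 + 1 = 1. (Direct check: xy = 175 = 7^1 · (25).)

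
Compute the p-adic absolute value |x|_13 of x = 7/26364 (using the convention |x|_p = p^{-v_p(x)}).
|7/26364|_13 = 2197

Step 1 — compute v_13(x) by factoring powers of 13 out of the numerator and denominator: v_13(7/26364) = -3. Step 2 — apply |x|_p = p^{-v_p(x)} = 13^{3} = 2197.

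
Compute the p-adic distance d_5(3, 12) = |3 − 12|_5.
d_5(3, 12) = 1

Step 1 — x − y = 3 − 12 = -9. Step 2 — v_5(-9) = 0 (factor: -9 = −(5^0 · 9); the sign does not affect v_p). Step 3 — |x − y|_5 = 5^{0} = 1.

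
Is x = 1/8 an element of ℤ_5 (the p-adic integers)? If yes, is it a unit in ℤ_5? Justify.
x ∈ ℤ_5^× (unit); v_5(x) = 0

ℤ_5 = {x ∈ ℚ_5 : v_5(x) ≥ 0} and ℤ_5^× = {x ∈ ℤ_5 : v_5(x) = 0}. Here v_5(1/8) = v_5(num) − v_5(den) = 0; compare against these criteria.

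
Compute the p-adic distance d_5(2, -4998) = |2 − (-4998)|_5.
d_5(2, -4998) = 1/625

Step 1 — x − y = 2 − (-4998) = 5000. Step 2 — v_5(5000) = 4 (factor: 5000 = (5^4 · 8); the sign does not affect v_p). Step 3 — |x − y|_5 = 5^{-4} = 1/625.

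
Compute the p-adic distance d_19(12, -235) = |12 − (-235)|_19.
d_19(12, -235) = 1/19

Step 1 — x − y = 12 − (-235) = 247. Step 2 — v_19(247) = 1 (factor: 247 = (19^1 · 13); the sign does not affect v_p). Step 3 — |x − y|_19 = 19^{-1} = 1/19.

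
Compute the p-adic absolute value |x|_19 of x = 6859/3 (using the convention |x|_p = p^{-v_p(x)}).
|6859/3|_19 = 1/6859

Step 1 — compute v_19(x) by factoring powers of 19 out of the numerator and denominator: v_19(6859/3) = 3. Step 2 — apply |x|_p = p^{-v_p(x)} = 19^{-3} = 1/6859.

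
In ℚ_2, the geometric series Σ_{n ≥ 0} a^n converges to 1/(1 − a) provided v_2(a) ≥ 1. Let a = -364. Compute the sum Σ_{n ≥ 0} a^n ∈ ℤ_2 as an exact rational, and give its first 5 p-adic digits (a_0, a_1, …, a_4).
Σ a^n = 1/(1 − a) = 1/365;  first 5 digits = (1, 0, 1, 0, 0)

v_2(a) = 2 ≥ 1, so the series converges in ℤ_2 to 1/(1 − a) = 1/(1 − (-364)) = 1/365. Expand this rational in ℤ_2: compute digits iteratively via d_i = x_i mod 2, x_{i+1} = (x_i − d_i)/2. The first 5 digits are (1, 0, 1, 0, 0).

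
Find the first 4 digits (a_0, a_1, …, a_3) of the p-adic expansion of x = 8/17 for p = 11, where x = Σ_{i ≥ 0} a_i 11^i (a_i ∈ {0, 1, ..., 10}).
(a_0, …, a_3) = (5, 8, 7, 9)

v_11(8/17) = 0 (numerator and denominator both coprime to 11), so x ∈ ℤ_11^×. Compute digits iteratively via a_i = x_i mod 11, x_{i+1} = (x_i − a_i)/11, with x_0 = x:
  x_0 = 8/17;  a_0 = 5;  x_1 = (x_0 − 5)/11 = -7/17
  x_1 = -7/17;  a_1 = 8;  x_2 = (x_1 − 8)/11 = -13/17
  x_2 = -13/17;  a_2 = 7;  x_3 = (x_2 − 7)/11 = -12/17
  x_3 = -12/17;  a_3 = 9;  x_4 = (x_3 − 9)/11 = -15/17
Digits: (5, 8, 7, 9).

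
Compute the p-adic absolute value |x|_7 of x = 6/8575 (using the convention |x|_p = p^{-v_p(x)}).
|6/8575|_7 = 343

Step 1 — compute v_7(x) by factoring powers of 7 out of the numerator and denominator: v_7(6/8575) = -3. Step 2 — apply |x|_p = p^{-v_p(x)} = 7^{3} = 343.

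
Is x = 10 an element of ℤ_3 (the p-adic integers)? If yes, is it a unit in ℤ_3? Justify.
x ∈ ℤ_3^× (unit); v_3(x) = 0

ℤ_3 = {x ∈ ℚ_3 : v_3(x) ≥ 0} and ℤ_3^× = {x ∈ ℤ_3 : v_3(x) = 0}. Here v_3(10) = v_3(num) − v_3(den) = 0; compare against these criteria.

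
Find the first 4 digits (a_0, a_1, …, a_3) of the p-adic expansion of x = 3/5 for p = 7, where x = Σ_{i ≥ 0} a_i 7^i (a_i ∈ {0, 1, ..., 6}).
(a_0, …, a_3) = (2, 4, 5, 2)

v_7(3/5) = 0 (numerator and denominator both coprime to 7), so x ∈ ℤ_7^×. Compute digits iteratively via a_i = x_i mod 7, x_{i+1} = (x_i − a_i)/7, with x_0 = x:
  x_0 = 3/5;  a_0 = 2;  x_1 = (x_0 − 2)/7 = -1/5
  x_1 = -1/5;  a_1 = 4;  x_2 = (x_1 − 4)/7 = -3/5
  x_2 = -3/5;  a_2 = 5;  x_3 = (x_2 − 5)/7 = -4/5
  x_3 = -4/5;  a_3 = 2;  x_4 = (x_3 − 2)/7 = -2/5
Digits: (2, 4, 5, 2).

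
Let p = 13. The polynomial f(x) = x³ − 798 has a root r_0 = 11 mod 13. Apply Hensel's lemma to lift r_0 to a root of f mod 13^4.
r_3 = 14740 (mod 28561)

Hensel: r_{i+1} = r_i − f(r_i)/f′(r_i) mod 13^{i+2}, where f′(x) = 3x². Iterate:
  r_0 = 11 (mod 13)
  r_1 = 37 (mod 169)
  r_2 = 1558 (mod 2197)
  r_3 = 14740 (mod 28561)
Final: r = 14740 with f(r) ≡ 0 mod 13^4.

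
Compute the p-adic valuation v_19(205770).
v_19(205770) = 3

v_19(n) is the largest exponent k such that 19^k divides n. Factor out: 205770 = 19^3 · 30. (Sign doesn't affect v_p.) So v_19(205770) = 3.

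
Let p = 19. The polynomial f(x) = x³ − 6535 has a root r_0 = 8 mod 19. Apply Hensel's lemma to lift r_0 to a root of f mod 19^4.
r_3 = 312 (mod 130321)

Hensel: r_{i+1} = r_i − f(r_i)/f′(r_i) mod 19^{i+2}, where f′(x) = 3x². Iterate:
  r_0 = 8 (mod 19)
  r_1 = 312 (mod 361)
  r_2 = 312 (mod 6859)
  r_3 = 312 (mod 130321)
Final: r = 312 with f(r) ≡ 0 mod 19^4.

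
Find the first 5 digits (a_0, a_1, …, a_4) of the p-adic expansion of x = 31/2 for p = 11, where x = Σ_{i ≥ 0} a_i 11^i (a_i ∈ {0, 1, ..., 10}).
(a_0, …, a_4) = (10, 6, 5, 5, 5)

v_11(31/2) = 0 (numerator and denominator both coprime to 11), so x ∈ ℤ_11^×. Compute digits iteratively via a_i = x_i mod 11, x_{i+1} = (x_i − a_i)/11, with x_0 = x:
  x_0 = 31/2;  a_0 = 10;  x_1 = (x_0 − 10)/11 = 1/2
  x_1 = 1/2;  a_1 = 6;  x_2 = (x_1 − 6)/11 = -1/2
  x_2 = -1/2;  a_2 = 5;  x_3 = (x_2 − 5)/11 = -1/2
  x_3 = -1/2;  a_3 = 5;  x_4 = (x_3 − 5)/11 = -1/2
  x_4 = -1/2;  a_4 = 5;  x_5 = (x_4 − 5)/11 = -1/2
Digits: (10, 6, 5, 5, 5).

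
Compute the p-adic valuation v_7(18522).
v_7(18522) = 3

v_7(n) is the largest exponent k such that 7^k divides n. Factor out: 18522 = 7^3 · 54. (Sign doesn't affect v_p.) So v_7(18522) = 3.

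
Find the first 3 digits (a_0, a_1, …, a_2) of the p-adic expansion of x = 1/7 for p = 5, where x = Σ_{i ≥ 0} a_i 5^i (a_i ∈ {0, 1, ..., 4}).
(a_0, …, a_2) = (3, 3, 0)

v_5(1/7) = 0 (numerator and denominator both coprime to 5), so x ∈ ℤ_5^×. Compute digits iteratively via a_i = x_i mod 5, x_{i+1} = (x_i − a_i)/5, with x_0 = x:
  x_0 = 1/7;  a_0 = 3;  x_1 = (x_0 − 3)/5 = -4/7
  x_1 = -4/7;  a_1 = 3;  x_2 = (x_1 − 3)/5 = -5/7
  x_2 = -5/7;  a_2 = 0;  x_3 = (x_2 − 0)/5 = -1/7
Digits: (3, 3, 0).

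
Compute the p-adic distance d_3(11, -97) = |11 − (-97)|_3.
d_3(11, -97) = 1/27

Step 1 — x − y = 11 − (-97) = 108. Step 2 — v_3(108) = 3 (factor: 108 = (3^3 · 4); the sign does not affect v_p). Step 3 — |x − y|_3 = 3^{-3} = 1/27.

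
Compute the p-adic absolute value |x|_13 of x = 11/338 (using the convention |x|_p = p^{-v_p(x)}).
|11/338|_13 = 169

Step 1 — compute v_13(x) by factoring powers of 13 out of the numerator and denominator: v_13(11/338) = -2. Step 2 — apply |x|_p = p^{-v_p(x)} = 13^{2} = 169.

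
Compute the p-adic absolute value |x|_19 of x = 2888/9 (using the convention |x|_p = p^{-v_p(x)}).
|2888/9|_19 = 1/361

Step 1 — compute v_19(x) by factoring powers of 19 out of the numerator and denominator: v_19(2888/9) = 2. Step 2 — apply |x|_p = p^{-v_p(x)} = 19^{-2} = 1/361.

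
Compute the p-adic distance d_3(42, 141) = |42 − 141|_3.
d_3(42, 141) = 1/9

Step 1 — x − y = 42 − 141 = -99. Step 2 — v_3(-99) = 2 (factor: -99 = −(3^2 · 11); the sign does not affect v_p). Step 3 — |x − y|_3 = 3^{-2} = 1/9.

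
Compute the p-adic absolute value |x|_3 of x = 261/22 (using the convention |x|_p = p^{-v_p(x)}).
|261/22|_3 = 1/9

Step 1 — compute v_3(x) by factoring powers of 3 out of the numerator and denominator: v_3(261/22) = 2. Step 2 — apply |x|_p = p^{-v_p(x)} = 3^{-2} = 1/9.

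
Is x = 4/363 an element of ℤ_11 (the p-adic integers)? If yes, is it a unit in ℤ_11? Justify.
x ∉ ℤ_11 (v_11(x) = -2 < 0)

ℤ_11 = {x ∈ ℚ_11 : v_11(x) ≥ 0} and ℤ_11^× = {x ∈ ℤ_11 : v_11(x) = 0}. Here v_11(4/363) = v_11(num) − v_11(den) = -2; compare against these criteria.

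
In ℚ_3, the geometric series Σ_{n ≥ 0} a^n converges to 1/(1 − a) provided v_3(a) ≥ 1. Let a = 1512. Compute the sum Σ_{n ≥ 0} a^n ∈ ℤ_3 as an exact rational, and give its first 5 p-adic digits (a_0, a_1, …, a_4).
Σ a^n = 1/(1 − a) = -1/1511;  first 5 digits = (1, 0, 0, 2, 0)

v_3(a) = 3 ≥ 1, so the series converges in ℤ_3 to 1/(1 − a) = 1/(1 − 1512) = -1/1511. Expand this rational in ℤ_3: compute digits iteratively via d_i = x_i mod 3, x_{i+1} = (x_i − d_i)/3. The first 5 digits are (1, 0, 0, 2, 0).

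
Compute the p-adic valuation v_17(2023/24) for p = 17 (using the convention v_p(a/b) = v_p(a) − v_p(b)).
v_17(2023/24) = 2

Factor powers of 17 from the numerator and denominator of the reduced fraction: 2023 = 17^2 · 7 and 24 = 17^0 · 24. Apply v_p(a/b) = v_p(a) − v_p(b): v_17(2023/24) = 2 − 0 = 2.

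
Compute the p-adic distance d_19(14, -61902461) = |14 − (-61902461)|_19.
d_19(14, -61902461) = 1/2476099

Step 1 — x − y = 14 − (-61902461) = 61902475. Step 2 — v_19(61902475) = 5 (factor: 61902475 = (19^5 · 25); the sign does not affect v_p). Step 3 — |x − y|_19 = 19^{-5} = 1/2476099.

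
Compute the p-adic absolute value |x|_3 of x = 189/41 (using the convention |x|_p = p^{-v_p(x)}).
|189/41|_3 = 1/27

Step 1 — compute v_3(x) by factoring powers of 3 out of the numerator and denominator: v_3(189/41) = 3. Step 2 — apply |x|_p = p^{-v_p(x)} = 3^{-3} = 1/27.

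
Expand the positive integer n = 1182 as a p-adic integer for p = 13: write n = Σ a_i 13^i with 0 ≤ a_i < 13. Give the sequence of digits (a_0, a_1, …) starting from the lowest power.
(a_0, a_1, …) = (12, 12, 6)

Repeated division by 13 gives the digits low-to-high: 1182 = 12 + 12·13^1 + 6·13^2. Digit sequence: (12, 12, 6).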